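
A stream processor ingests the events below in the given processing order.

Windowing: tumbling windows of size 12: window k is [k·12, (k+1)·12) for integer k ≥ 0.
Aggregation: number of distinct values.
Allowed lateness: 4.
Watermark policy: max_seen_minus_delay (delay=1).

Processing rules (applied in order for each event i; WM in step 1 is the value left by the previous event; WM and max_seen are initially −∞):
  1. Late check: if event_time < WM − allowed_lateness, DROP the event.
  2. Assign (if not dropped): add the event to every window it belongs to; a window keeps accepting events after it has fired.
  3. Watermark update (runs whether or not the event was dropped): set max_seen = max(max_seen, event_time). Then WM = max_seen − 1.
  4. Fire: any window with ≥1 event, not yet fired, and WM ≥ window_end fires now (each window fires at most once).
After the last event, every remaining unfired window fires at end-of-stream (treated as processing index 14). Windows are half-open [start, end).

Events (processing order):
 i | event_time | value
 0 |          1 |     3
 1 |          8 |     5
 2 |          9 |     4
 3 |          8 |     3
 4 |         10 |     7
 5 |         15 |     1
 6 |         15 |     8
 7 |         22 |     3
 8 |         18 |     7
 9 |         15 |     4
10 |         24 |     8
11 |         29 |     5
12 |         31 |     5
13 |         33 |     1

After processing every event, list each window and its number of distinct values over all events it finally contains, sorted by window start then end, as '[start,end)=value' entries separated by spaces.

[0,12)=4 [12,24)=4 [24,36)=3

i=0 t=1 v=3: → [0,12); WM=0
i=1 t=8 v=5: → [0,12); WM=7
i=2 t=9 v=4: → [0,12); WM=8
i=3 t=8 v=3: → [0,12); WM=8
i=4 t=10 v=7: → [0,12); WM=9
i=5 t=15 v=1: → [12,24); WM=14; [0,12) fires=4
i=6 t=15 v=8: → [12,24); WM=14
i=7 t=22 v=3: → [12,24); WM=21
i=8 t=18 v=7: → [12,24); WM=21
i=9 t=15 v=4: DROP (t<21-4); WM=21
i=10 t=24 v=8: → [24,36); WM=23
i=11 t=29 v=5: → [24,36); WM=28; [12,24) fires=4
i=12 t=31 v=5: → [24,36); WM=30
i=13 t=33 v=1: → [24,36); WM=32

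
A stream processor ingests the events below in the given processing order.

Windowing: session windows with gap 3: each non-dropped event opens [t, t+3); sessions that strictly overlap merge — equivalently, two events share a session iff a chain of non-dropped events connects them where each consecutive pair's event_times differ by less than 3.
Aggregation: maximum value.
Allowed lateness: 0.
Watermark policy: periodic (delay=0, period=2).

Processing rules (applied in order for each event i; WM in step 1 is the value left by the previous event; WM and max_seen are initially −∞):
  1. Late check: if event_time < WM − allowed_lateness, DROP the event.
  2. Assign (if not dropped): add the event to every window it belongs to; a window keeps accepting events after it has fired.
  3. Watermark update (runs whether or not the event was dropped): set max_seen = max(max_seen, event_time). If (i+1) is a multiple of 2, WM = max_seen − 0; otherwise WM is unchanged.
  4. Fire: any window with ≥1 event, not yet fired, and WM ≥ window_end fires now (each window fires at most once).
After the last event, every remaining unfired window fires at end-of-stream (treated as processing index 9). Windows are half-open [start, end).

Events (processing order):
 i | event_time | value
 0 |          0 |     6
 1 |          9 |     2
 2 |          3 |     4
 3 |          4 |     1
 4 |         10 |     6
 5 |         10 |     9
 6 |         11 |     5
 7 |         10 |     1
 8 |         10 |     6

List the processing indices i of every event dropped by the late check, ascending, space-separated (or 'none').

i=0 t=0 v=6: → [0,3); WM=−∞
i=1 t=9 v=2: → [9,12); WM=9
i=2 t=3 v=4: DROP (t<9-0); WM=9
i=3 t=4 v=1: DROP (t<9-0); WM=9
i=4 t=10 v=6: → [9,13); WM=9
i=5 t=10 v=9: → [9,13); WM=10
i=6 t=11 v=5: → [9,14); WM=10
i=7 t=10 v=1: → [9,14); WM=11
i=8 t=10 v=6: DROP (t<11-0); WM=11

2 3 8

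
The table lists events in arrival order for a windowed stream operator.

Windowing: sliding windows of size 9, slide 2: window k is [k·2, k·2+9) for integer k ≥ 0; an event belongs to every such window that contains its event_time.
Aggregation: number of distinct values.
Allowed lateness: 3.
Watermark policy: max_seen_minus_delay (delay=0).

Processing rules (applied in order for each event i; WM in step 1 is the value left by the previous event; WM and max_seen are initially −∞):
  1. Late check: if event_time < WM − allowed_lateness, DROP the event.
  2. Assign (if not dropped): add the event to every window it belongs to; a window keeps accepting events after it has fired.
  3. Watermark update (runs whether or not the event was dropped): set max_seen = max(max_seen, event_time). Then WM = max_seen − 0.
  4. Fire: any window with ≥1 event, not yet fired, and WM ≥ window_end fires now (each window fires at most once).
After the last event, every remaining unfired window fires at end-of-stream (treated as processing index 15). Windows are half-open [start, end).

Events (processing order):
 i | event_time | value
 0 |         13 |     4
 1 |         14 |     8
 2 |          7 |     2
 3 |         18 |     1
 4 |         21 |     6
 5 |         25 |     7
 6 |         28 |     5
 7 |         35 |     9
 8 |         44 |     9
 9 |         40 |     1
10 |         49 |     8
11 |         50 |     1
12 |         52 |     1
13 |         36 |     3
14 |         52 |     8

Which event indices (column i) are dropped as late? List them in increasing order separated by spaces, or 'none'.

2 9 13

i=0 t=13 v=4: → [12,21),[10,19),[8,17),[6,15); WM=13
i=1 t=14 v=8: → [14,23),[12,21),[10,19),[8,17),[6,15); WM=14
i=2 t=7 v=2: DROP (t<14-3); WM=14
i=3 t=18 v=1: → [18,27),[16,25),[14,23),[12,21),[10,19); WM=18; [6,15) fires=2 [8,17) fires=2
i=4 t=21 v=6: → [20,29),[18,27),[16,25),[14,23); WM=21; [10,19) fires=3 [12,21) fires=3
i=5 t=25 v=7: → [24,33),[22,31),[20,29),[18,27); WM=25; [14,23) fires=3 [16,25) fires=2
i=6 t=28 v=5: → [28,37),[26,35),[24,33),[22,31),[20,29); WM=28; [18,27) fires=3
i=7 t=35 v=9: → [34,43),[32,41),[30,39),[28,37); WM=35; [20,29) fires=3 [22,31) fires=2 [24,33) fires=2 [26,35) fires=1
i=8 t=44 v=9: → [44,53),[42,51),[40,49),[38,47),[36,45); WM=44; [28,37) fires=2 [30,39) fires=1 [32,41) fires=1 [34,43) fires=1
i=9 t=40 v=1: DROP (t<44-3); WM=44
i=10 t=49 v=8: → [48,57),[46,55),[44,53),[42,51); WM=49; [36,45) fires=1 [38,47) fires=1 [40,49) fires=1
i=11 t=50 v=1: → [50,59),[48,57),[46,55),[44,53),[42,51); WM=50
i=12 t=52 v=1: → [52,61),[50,59),[48,57),[46,55),[44,53); WM=52; [42,51) fires=3
i=13 t=36 v=3: DROP (t<52-3); WM=52
i=14 t=52 v=8: → [52,61),[50,59),[48,57),[46,55),[44,53); WM=52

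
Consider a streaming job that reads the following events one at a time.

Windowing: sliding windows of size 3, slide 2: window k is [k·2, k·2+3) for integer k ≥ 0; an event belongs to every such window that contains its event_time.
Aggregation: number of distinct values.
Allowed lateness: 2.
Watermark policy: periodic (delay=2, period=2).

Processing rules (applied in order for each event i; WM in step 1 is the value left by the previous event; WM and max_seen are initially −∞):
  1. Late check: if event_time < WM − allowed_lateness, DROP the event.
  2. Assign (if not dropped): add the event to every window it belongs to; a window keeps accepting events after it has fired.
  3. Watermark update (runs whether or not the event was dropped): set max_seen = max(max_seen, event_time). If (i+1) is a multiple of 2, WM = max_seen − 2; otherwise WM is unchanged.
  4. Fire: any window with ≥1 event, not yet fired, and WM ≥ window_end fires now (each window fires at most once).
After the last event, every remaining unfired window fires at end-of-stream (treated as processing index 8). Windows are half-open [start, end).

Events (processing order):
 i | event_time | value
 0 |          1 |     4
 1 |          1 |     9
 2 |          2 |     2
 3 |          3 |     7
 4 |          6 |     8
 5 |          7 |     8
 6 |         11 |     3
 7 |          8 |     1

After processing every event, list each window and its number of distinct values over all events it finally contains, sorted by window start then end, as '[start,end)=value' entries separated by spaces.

i=0 t=1 v=4: → [0,3); WM=−∞
i=1 t=1 v=9: → [0,3); WM=-1
i=2 t=2 v=2: → [2,5),[0,3); WM=-1
i=3 t=3 v=7: → [2,5); WM=1
i=4 t=6 v=8: → [6,9),[4,7); WM=1
i=5 t=7 v=8: → [6,9); WM=5; [0,3) fires=3 [2,5) fires=2
i=6 t=11 v=3: → [10,13); WM=5
i=7 t=8 v=1: → [8,11),[6,9); WM=9; [4,7) fires=1 [6,9) fires=2

[0,3)=3 [2,5)=2 [4,7)=1 [6,9)=2 [8,11)=1 [10,13)=1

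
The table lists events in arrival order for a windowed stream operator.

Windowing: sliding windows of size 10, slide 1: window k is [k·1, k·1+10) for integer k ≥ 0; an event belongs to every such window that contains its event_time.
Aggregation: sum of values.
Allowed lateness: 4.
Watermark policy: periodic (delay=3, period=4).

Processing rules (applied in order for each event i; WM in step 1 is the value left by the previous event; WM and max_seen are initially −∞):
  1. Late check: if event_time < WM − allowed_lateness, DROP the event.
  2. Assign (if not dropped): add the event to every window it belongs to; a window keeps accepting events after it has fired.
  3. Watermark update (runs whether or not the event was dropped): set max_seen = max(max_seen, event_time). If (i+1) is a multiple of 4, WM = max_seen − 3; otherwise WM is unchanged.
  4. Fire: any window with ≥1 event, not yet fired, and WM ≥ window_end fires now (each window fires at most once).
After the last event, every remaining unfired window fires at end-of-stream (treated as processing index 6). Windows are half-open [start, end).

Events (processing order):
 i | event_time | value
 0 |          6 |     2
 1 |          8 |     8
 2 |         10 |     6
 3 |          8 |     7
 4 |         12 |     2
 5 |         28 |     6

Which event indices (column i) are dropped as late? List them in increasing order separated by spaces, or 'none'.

none

i=0 t=6 v=2: → [6,16),[5,15),[4,14),[3,13),[2,12),[1,11),[0,10); WM=−∞
i=1 t=8 v=8: → [8,18),[7,17),[6,16),[5,15),[4,14),[3,13),[2,12),[1,11),[0,10); WM=−∞
i=2 t=10 v=6: → [10,20),[9,19),[8,18),[7,17),[6,16),[5,15),[4,14),[3,13),[2,12),[1,11); WM=−∞
i=3 t=8 v=7: → [8,18),[7,17),[6,16),[5,15),[4,14),[3,13),[2,12),[1,11),[0,10); WM=7
i=4 t=12 v=2: → [12,22),[11,21),[10,20),[9,19),[8,18),[7,17),[6,16),[5,15),[4,14),[3,13); WM=7
i=5 t=28 v=6: → [28,38),[27,37),[26,36),[25,35),[24,34),[23,33),[22,32),[21,31),[20,30),[19,29); WM=7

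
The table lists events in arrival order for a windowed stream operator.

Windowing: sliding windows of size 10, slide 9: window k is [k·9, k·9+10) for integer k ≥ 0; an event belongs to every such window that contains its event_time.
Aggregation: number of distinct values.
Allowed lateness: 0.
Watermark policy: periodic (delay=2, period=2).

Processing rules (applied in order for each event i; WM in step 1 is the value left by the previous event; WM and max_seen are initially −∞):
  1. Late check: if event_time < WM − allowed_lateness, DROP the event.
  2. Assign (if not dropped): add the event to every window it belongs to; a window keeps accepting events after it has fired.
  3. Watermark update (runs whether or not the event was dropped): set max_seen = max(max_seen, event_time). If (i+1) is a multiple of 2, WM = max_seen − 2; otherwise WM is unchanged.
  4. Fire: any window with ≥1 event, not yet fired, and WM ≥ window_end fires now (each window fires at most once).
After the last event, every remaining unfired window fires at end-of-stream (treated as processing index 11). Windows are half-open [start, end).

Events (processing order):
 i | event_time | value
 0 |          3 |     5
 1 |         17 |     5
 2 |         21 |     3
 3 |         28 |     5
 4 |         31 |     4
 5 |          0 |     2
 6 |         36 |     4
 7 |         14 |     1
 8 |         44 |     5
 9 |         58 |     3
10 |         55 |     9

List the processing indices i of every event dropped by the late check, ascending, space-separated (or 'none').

5 7 10

i=0 t=3 v=5: → [0,10); WM=−∞
i=1 t=17 v=5: → [9,19); WM=15; [0,10) fires=1
i=2 t=21 v=3: → [18,28); WM=15
i=3 t=28 v=5: → [27,37); WM=26; [9,19) fires=1
i=4 t=31 v=4: → [27,37); WM=26
i=5 t=0 v=2: DROP (t<26-0); WM=29; [18,28) fires=1
i=6 t=36 v=4: → [36,46),[27,37); WM=29
i=7 t=14 v=1: DROP (t<29-0); WM=34
i=8 t=44 v=5: → [36,46); WM=34
i=9 t=58 v=3: → [54,64); WM=56; [27,37) fires=2 [36,46) fires=2
i=10 t=55 v=9: DROP (t<56-0); WM=56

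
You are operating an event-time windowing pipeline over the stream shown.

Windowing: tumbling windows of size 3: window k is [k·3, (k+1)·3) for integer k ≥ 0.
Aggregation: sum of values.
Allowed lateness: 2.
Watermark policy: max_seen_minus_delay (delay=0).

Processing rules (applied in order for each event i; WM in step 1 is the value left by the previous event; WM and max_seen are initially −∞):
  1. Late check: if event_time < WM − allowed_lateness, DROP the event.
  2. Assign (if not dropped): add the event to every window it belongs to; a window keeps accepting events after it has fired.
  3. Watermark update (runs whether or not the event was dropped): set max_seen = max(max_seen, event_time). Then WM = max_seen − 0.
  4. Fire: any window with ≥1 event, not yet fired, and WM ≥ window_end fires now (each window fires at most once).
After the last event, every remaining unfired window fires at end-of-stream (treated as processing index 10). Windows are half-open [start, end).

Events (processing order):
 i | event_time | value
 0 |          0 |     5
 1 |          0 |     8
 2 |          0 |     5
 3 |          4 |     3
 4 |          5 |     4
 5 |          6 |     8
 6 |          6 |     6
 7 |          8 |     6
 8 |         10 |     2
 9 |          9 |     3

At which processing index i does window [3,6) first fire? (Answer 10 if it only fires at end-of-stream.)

5

i=0 t=0 v=5: → [0,3); WM=0
i=1 t=0 v=8: → [0,3); WM=0
i=2 t=0 v=5: → [0,3); WM=0
i=3 t=4 v=3: → [3,6); WM=4; [0,3) fires=18
i=4 t=5 v=4: → [3,6); WM=5
i=5 t=6 v=8: → [6,9); WM=6; [3,6) fires=7
i=6 t=6 v=6: → [6,9); WM=6
i=7 t=8 v=6: → [6,9); WM=8
i=8 t=10 v=2: → [9,12); WM=10; [6,9) fires=20
i=9 t=9 v=3: → [9,12); WM=10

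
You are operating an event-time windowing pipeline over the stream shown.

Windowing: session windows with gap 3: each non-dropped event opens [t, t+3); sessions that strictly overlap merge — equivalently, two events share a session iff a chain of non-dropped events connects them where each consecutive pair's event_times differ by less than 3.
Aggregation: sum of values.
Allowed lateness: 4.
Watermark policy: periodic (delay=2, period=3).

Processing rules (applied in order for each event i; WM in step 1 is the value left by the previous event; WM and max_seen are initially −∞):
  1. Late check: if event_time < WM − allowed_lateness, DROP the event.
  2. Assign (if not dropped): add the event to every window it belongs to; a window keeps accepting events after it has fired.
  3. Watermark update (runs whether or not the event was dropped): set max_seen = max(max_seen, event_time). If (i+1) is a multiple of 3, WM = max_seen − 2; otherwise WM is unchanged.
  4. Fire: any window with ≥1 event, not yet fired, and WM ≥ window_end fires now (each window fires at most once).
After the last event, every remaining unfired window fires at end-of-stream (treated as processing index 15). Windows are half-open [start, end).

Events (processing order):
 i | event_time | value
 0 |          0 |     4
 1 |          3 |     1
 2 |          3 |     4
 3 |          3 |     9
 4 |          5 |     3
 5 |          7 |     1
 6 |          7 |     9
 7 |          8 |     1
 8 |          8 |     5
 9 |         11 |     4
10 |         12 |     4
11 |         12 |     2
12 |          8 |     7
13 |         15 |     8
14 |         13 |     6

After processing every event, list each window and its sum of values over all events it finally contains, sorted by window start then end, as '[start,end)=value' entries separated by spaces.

i=0 t=0 v=4: → [0,3); WM=−∞
i=1 t=3 v=1: → [3,6); WM=−∞
i=2 t=3 v=4: → [3,6); WM=1
i=3 t=3 v=9: → [3,6); WM=1
i=4 t=5 v=3: → [3,8); WM=1
i=5 t=7 v=1: → [3,10); WM=5
i=6 t=7 v=9: → [3,10); WM=5
i=7 t=8 v=1: → [3,11); WM=5
i=8 t=8 v=5: → [3,11); WM=6
i=9 t=11 v=4: → [11,14); WM=6
i=10 t=12 v=4: → [11,15); WM=6
i=11 t=12 v=2: → [11,15); WM=10
i=12 t=8 v=7: → [3,11); WM=10
i=13 t=15 v=8: → [15,18); WM=10
i=14 t=13 v=6: → [11,18); WM=13

[0,3)=4 [3,11)=40 [11,18)=24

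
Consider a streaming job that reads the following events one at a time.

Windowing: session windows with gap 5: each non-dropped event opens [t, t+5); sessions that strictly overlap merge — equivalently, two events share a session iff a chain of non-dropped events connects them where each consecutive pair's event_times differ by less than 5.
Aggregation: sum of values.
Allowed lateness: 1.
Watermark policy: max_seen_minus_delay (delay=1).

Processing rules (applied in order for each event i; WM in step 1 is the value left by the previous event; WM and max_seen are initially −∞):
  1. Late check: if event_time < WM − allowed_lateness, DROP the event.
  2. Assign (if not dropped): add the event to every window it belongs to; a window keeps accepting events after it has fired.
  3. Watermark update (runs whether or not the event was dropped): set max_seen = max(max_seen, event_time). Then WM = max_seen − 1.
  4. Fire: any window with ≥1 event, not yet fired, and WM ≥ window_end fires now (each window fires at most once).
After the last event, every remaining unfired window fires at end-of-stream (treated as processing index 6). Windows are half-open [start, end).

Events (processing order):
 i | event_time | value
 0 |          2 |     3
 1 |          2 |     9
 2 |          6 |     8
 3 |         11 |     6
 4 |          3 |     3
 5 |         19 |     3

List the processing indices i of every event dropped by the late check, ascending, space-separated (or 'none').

i=0 t=2 v=3: → [2,7); WM=1
i=1 t=2 v=9: → [2,7); WM=1
i=2 t=6 v=8: → [2,11); WM=5
i=3 t=11 v=6: → [11,16); WM=10
i=4 t=3 v=3: DROP (t<10-1); WM=10
i=5 t=19 v=3: → [19,24); WM=18

4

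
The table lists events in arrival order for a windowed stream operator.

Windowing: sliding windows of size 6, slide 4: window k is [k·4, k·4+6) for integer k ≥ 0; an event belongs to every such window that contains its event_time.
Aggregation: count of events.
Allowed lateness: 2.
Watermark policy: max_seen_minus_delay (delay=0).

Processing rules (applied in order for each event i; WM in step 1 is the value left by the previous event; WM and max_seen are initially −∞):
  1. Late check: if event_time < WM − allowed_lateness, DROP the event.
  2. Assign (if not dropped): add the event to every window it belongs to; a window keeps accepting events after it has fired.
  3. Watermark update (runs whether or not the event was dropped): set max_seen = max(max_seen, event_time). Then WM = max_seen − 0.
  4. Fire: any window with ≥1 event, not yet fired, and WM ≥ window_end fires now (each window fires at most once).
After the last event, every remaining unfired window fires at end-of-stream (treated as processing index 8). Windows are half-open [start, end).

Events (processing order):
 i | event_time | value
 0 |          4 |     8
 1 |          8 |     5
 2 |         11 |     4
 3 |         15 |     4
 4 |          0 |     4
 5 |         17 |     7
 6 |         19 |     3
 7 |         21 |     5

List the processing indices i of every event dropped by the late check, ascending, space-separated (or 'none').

4

i=0 t=4 v=8: → [4,10),[0,6); WM=4
i=1 t=8 v=5: → [8,14),[4,10); WM=8; [0,6) fires=1
i=2 t=11 v=4: → [8,14); WM=11; [4,10) fires=2
i=3 t=15 v=4: → [12,18); WM=15; [8,14) fires=2
i=4 t=0 v=4: DROP (t<15-2); WM=15
i=5 t=17 v=7: → [16,22),[12,18); WM=17
i=6 t=19 v=3: → [16,22); WM=19; [12,18) fires=2
i=7 t=21 v=5: → [20,26),[16,22); WM=21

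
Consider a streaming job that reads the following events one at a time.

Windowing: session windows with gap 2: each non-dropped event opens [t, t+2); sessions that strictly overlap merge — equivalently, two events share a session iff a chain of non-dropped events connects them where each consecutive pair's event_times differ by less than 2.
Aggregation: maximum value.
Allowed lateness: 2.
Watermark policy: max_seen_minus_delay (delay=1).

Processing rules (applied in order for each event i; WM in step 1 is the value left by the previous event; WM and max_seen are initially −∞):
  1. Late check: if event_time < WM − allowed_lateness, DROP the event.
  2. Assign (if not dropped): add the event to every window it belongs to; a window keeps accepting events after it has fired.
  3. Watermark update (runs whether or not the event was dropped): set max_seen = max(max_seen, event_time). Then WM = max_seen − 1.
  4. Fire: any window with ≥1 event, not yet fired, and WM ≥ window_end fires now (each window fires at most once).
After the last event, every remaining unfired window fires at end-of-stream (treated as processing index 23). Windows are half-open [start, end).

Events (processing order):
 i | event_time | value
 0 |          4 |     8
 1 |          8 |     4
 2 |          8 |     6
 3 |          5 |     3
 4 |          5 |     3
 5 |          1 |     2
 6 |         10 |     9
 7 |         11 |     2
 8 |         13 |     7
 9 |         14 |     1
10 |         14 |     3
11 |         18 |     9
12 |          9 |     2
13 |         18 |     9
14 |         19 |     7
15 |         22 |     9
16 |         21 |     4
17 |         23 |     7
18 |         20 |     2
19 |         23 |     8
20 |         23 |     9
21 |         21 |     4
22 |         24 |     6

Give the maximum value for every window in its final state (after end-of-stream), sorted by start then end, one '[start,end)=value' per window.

[4,7)=8 [8,10)=6 [10,13)=9 [13,16)=7 [18,26)=9

i=0 t=4 v=8: → [4,6); WM=3
i=1 t=8 v=4: → [8,10); WM=7
i=2 t=8 v=6: → [8,10); WM=7
i=3 t=5 v=3: → [4,7); WM=7
i=4 t=5 v=3: → [4,7); WM=7
i=5 t=1 v=2: DROP (t<7-2); WM=7
i=6 t=10 v=9: → [10,12); WM=9
i=7 t=11 v=2: → [10,13); WM=10
i=8 t=13 v=7: → [13,15); WM=12
i=9 t=14 v=1: → [13,16); WM=13
i=10 t=14 v=3: → [13,16); WM=13
i=11 t=18 v=9: → [18,20); WM=17
i=12 t=9 v=2: DROP (t<17-2); WM=17
i=13 t=18 v=9: → [18,20); WM=17
i=14 t=19 v=7: → [18,21); WM=18
i=15 t=22 v=9: → [22,24); WM=21
i=16 t=21 v=4: → [21,24); WM=21
i=17 t=23 v=7: → [21,25); WM=22
i=18 t=20 v=2: → [18,25); WM=22
i=19 t=23 v=8: → [18,25); WM=22
i=20 t=23 v=9: → [18,25); WM=22
i=21 t=21 v=4: → [18,25); WM=22
i=22 t=24 v=6: → [18,26); WM=23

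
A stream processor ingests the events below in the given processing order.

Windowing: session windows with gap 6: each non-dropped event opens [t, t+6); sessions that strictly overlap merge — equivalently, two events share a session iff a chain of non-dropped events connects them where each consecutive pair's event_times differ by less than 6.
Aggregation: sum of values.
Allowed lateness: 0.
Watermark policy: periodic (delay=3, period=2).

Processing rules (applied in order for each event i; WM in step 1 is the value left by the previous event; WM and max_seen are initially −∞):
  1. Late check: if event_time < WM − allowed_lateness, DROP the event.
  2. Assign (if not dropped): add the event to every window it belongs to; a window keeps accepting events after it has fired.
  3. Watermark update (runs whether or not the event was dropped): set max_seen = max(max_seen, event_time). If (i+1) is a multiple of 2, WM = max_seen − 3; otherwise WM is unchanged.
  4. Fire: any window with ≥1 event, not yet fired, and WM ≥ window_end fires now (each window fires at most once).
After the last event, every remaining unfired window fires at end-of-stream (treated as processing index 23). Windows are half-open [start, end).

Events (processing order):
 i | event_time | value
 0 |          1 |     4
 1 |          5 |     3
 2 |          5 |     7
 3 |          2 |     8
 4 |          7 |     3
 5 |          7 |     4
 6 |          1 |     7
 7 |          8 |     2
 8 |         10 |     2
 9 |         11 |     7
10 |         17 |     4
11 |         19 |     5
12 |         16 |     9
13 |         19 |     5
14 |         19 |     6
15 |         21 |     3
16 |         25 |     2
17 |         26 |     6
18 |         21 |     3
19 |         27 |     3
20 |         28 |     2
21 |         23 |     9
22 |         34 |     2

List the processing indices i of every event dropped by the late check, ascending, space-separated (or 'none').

6 18 21

i=0 t=1 v=4: → [1,7); WM=−∞
i=1 t=5 v=3: → [1,11); WM=2
i=2 t=5 v=7: → [1,11); WM=2
i=3 t=2 v=8: → [1,11); WM=2
i=4 t=7 v=3: → [1,13); WM=2
i=5 t=7 v=4: → [1,13); WM=4
i=6 t=1 v=7: DROP (t<4-0); WM=4
i=7 t=8 v=2: → [1,14); WM=5
i=8 t=10 v=2: → [1,16); WM=5
i=9 t=11 v=7: → [1,17); WM=8
i=10 t=17 v=4: → [17,23); WM=8
i=11 t=19 v=5: → [17,25); WM=16
i=12 t=16 v=9: → [1,25); WM=16
i=13 t=19 v=5: → [1,25); WM=16
i=14 t=19 v=6: → [1,25); WM=16
i=15 t=21 v=3: → [1,27); WM=18
i=16 t=25 v=2: → [1,31); WM=18
i=17 t=26 v=6: → [1,32); WM=23
i=18 t=21 v=3: DROP (t<23-0); WM=23
i=19 t=27 v=3: → [1,33); WM=24
i=20 t=28 v=2: → [1,34); WM=24
i=21 t=23 v=9: DROP (t<24-0); WM=25
i=22 t=34 v=2: → [34,40); WM=25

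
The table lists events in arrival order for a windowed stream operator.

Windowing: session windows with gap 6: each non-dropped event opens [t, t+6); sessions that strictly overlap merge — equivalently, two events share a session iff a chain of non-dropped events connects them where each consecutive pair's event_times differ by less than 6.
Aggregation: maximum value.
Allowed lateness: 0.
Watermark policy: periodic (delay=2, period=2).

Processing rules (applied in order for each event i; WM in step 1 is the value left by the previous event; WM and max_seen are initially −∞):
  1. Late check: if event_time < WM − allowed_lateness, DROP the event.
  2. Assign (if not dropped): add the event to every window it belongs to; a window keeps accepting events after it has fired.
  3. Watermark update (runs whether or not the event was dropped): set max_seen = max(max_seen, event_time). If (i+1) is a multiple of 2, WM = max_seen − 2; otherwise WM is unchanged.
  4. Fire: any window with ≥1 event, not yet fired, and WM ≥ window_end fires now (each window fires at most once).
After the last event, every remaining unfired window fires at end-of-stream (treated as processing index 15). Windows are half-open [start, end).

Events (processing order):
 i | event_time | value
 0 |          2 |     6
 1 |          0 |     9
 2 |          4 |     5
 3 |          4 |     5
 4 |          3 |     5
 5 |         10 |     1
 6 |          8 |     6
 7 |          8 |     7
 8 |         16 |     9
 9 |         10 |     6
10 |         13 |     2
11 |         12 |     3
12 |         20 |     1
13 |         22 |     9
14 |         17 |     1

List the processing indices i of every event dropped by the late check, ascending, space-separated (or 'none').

i=0 t=2 v=6: → [2,8); WM=−∞
i=1 t=0 v=9: → [0,8); WM=0
i=2 t=4 v=5: → [0,10); WM=0
i=3 t=4 v=5: → [0,10); WM=2
i=4 t=3 v=5: → [0,10); WM=2
i=5 t=10 v=1: → [10,16); WM=8
i=6 t=8 v=6: → [0,16); WM=8
i=7 t=8 v=7: → [0,16); WM=8
i=8 t=16 v=9: → [16,22); WM=8
i=9 t=10 v=6: → [0,16); WM=14
i=10 t=13 v=2: DROP (t<14-0); WM=14
i=11 t=12 v=3: DROP (t<14-0); WM=14
i=12 t=20 v=1: → [16,26); WM=14
i=13 t=22 v=9: → [16,28); WM=20
i=14 t=17 v=1: DROP (t<20-0); WM=20

10 11 14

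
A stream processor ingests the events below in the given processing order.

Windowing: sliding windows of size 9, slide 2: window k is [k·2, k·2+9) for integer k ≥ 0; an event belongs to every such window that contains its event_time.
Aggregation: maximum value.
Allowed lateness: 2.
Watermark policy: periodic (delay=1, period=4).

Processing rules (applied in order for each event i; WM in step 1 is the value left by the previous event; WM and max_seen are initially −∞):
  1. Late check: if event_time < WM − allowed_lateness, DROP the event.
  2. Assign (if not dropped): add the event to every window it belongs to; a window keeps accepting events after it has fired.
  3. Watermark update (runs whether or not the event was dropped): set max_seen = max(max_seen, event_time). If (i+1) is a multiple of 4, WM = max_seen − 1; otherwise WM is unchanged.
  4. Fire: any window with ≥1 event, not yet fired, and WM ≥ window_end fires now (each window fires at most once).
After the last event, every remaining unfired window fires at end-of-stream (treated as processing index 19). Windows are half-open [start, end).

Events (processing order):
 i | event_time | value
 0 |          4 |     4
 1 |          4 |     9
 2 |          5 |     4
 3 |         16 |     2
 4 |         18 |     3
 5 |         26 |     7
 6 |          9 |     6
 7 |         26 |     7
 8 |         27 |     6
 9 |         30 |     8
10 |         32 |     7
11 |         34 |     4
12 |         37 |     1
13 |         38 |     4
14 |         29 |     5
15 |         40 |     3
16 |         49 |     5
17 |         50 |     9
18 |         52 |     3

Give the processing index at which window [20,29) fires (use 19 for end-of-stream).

11

i=0 t=4 v=4: → [4,13),[2,11),[0,9); WM=−∞
i=1 t=4 v=9: → [4,13),[2,11),[0,9); WM=−∞
i=2 t=5 v=4: → [4,13),[2,11),[0,9); WM=−∞
i=3 t=16 v=2: → [16,25),[14,23),[12,21),[10,19),[8,17); WM=15; [0,9) fires=9 [2,11) fires=9 [4,13) fires=9
i=4 t=18 v=3: → [18,27),[16,25),[14,23),[12,21),[10,19); WM=15
i=5 t=26 v=7: → [26,35),[24,33),[22,31),[20,29),[18,27); WM=15
i=6 t=9 v=6: DROP (t<15-2); WM=15
i=7 t=26 v=7: → [26,35),[24,33),[22,31),[20,29),[18,27); WM=25; [8,17) fires=2 [10,19) fires=3 [12,21) fires=3 [14,23) fires=3 [16,25) fires=3
i=8 t=27 v=6: → [26,35),[24,33),[22,31),[20,29); WM=25
i=9 t=30 v=8: → [30,39),[28,37),[26,35),[24,33),[22,31); WM=25
i=10 t=32 v=7: → [32,41),[30,39),[28,37),[26,35),[24,33); WM=25
i=11 t=34 v=4: → [34,43),[32,41),[30,39),[28,37),[26,35); WM=33; [18,27) fires=7 [20,29) fires=7 [22,31) fires=8 [24,33) fires=8
i=12 t=37 v=1: → [36,45),[34,43),[32,41),[30,39); WM=33
i=13 t=38 v=4: → [38,47),[36,45),[34,43),[32,41),[30,39); WM=33
i=14 t=29 v=5: DROP (t<33-2); WM=33
i=15 t=40 v=3: → [40,49),[38,47),[36,45),[34,43),[32,41); WM=39; [26,35) fires=8 [28,37) fires=8 [30,39) fires=8
i=16 t=49 v=5: → [48,57),[46,55),[44,53),[42,51); WM=39
i=17 t=50 v=9: → [50,59),[48,57),[46,55),[44,53),[42,51); WM=39
i=18 t=52 v=3: → [52,61),[50,59),[48,57),[46,55),[44,53); WM=39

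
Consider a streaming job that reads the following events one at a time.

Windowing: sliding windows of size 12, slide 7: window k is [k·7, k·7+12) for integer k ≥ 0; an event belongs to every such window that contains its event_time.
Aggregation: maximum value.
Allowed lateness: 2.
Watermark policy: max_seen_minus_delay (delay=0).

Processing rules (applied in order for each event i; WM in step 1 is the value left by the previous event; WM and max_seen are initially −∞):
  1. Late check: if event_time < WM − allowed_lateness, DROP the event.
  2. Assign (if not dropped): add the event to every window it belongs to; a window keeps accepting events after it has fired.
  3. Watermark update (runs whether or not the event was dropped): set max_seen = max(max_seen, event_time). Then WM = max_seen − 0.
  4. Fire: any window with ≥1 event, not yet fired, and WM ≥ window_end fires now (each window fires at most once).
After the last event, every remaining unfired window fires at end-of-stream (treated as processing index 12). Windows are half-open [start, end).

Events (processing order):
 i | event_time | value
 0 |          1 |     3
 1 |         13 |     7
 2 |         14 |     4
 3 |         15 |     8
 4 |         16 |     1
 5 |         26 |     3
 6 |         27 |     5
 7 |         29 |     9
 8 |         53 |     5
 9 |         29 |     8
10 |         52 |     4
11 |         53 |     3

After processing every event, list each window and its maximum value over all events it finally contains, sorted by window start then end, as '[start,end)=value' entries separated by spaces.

[0,12)=3 [7,19)=8 [14,26)=8 [21,33)=9 [28,40)=9 [42,54)=5 [49,61)=5

i=0 t=1 v=3: → [0,12); WM=1
i=1 t=13 v=7: → [7,19); WM=13; [0,12) fires=3
i=2 t=14 v=4: → [14,26),[7,19); WM=14
i=3 t=15 v=8: → [14,26),[7,19); WM=15
i=4 t=16 v=1: → [14,26),[7,19); WM=16
i=5 t=26 v=3: → [21,33); WM=26; [7,19) fires=8 [14,26) fires=8
i=6 t=27 v=5: → [21,33); WM=27
i=7 t=29 v=9: → [28,40),[21,33); WM=29
i=8 t=53 v=5: → [49,61),[42,54); WM=53; [21,33) fires=9 [28,40) fires=9
i=9 t=29 v=8: DROP (t<53-2); WM=53
i=10 t=52 v=4: → [49,61),[42,54); WM=53
i=11 t=53 v=3: → [49,61),[42,54); WM=53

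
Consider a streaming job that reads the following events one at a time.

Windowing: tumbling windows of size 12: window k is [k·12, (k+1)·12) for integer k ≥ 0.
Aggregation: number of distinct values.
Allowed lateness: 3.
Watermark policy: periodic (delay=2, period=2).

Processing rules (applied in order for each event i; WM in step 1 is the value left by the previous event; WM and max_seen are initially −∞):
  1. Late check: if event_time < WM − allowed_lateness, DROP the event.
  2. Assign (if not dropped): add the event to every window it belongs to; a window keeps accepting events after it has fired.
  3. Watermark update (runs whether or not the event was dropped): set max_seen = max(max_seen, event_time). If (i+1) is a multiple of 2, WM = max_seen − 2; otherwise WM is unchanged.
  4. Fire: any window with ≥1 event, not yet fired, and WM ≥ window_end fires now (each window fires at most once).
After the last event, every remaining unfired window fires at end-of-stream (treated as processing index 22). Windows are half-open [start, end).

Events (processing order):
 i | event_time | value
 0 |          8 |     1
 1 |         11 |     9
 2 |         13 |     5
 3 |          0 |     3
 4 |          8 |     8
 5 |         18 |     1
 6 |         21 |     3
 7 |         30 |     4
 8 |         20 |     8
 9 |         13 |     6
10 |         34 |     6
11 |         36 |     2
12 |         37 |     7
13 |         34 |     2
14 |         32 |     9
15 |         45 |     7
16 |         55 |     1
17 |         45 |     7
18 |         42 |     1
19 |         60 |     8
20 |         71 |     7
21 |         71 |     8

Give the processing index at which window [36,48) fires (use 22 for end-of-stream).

i=0 t=8 v=1: → [0,12); WM=−∞
i=1 t=11 v=9: → [0,12); WM=9
i=2 t=13 v=5: → [12,24); WM=9
i=3 t=0 v=3: DROP (t<9-3); WM=11
i=4 t=8 v=8: → [0,12); WM=11
i=5 t=18 v=1: → [12,24); WM=16; [0,12) fires=3
i=6 t=21 v=3: → [12,24); WM=16
i=7 t=30 v=4: → [24,36); WM=28; [12,24) fires=3
i=8 t=20 v=8: DROP (t<28-3); WM=28
i=9 t=13 v=6: DROP (t<28-3); WM=28
i=10 t=34 v=6: → [24,36); WM=28
i=11 t=36 v=2: → [36,48); WM=34
i=12 t=37 v=7: → [36,48); WM=34
i=13 t=34 v=2: → [24,36); WM=35
i=14 t=32 v=9: → [24,36); WM=35
i=15 t=45 v=7: → [36,48); WM=43; [24,36) fires=4
i=16 t=55 v=1: → [48,60); WM=43
i=17 t=45 v=7: → [36,48); WM=53; [36,48) fires=2
i=18 t=42 v=1: DROP (t<53-3); WM=53
i=19 t=60 v=8: → [60,72); WM=58
i=20 t=71 v=7: → [60,72); WM=58
i=21 t=71 v=8: → [60,72); WM=69; [48,60) fires=1

17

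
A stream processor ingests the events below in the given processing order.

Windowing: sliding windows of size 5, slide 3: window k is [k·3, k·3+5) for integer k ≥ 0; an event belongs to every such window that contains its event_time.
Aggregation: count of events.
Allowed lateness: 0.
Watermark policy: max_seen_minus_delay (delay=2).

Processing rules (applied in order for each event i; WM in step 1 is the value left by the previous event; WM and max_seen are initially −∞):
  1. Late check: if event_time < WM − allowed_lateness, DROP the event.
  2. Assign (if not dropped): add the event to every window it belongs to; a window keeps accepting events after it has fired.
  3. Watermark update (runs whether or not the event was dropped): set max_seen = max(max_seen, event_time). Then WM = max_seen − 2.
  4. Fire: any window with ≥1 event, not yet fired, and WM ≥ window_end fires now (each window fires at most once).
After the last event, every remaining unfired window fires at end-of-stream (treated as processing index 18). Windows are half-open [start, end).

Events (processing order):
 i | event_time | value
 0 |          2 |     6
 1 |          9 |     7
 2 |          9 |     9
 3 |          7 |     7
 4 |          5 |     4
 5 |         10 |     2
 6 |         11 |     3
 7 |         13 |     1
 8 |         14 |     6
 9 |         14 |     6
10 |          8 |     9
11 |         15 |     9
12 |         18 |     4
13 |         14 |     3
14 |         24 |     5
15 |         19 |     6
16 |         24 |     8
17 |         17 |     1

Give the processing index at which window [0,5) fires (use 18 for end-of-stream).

1

i=0 t=2 v=6: → [0,5); WM=0
i=1 t=9 v=7: → [9,14),[6,11); WM=7; [0,5) fires=1
i=2 t=9 v=9: → [9,14),[6,11); WM=7
i=3 t=7 v=7: → [6,11),[3,8); WM=7
i=4 t=5 v=4: DROP (t<7-0); WM=7
i=5 t=10 v=2: → [9,14),[6,11); WM=8; [3,8) fires=1
i=6 t=11 v=3: → [9,14); WM=9
i=7 t=13 v=1: → [12,17),[9,14); WM=11; [6,11) fires=4
i=8 t=14 v=6: → [12,17); WM=12
i=9 t=14 v=6: → [12,17); WM=12
i=10 t=8 v=9: DROP (t<12-0); WM=12
i=11 t=15 v=9: → [15,20),[12,17); WM=13
i=12 t=18 v=4: → [18,23),[15,20); WM=16; [9,14) fires=5
i=13 t=14 v=3: DROP (t<16-0); WM=16
i=14 t=24 v=5: → [24,29),[21,26); WM=22; [12,17) fires=4 [15,20) fires=2
i=15 t=19 v=6: DROP (t<22-0); WM=22
i=16 t=24 v=8: → [24,29),[21,26); WM=22
i=17 t=17 v=1: DROP (t<22-0); WM=22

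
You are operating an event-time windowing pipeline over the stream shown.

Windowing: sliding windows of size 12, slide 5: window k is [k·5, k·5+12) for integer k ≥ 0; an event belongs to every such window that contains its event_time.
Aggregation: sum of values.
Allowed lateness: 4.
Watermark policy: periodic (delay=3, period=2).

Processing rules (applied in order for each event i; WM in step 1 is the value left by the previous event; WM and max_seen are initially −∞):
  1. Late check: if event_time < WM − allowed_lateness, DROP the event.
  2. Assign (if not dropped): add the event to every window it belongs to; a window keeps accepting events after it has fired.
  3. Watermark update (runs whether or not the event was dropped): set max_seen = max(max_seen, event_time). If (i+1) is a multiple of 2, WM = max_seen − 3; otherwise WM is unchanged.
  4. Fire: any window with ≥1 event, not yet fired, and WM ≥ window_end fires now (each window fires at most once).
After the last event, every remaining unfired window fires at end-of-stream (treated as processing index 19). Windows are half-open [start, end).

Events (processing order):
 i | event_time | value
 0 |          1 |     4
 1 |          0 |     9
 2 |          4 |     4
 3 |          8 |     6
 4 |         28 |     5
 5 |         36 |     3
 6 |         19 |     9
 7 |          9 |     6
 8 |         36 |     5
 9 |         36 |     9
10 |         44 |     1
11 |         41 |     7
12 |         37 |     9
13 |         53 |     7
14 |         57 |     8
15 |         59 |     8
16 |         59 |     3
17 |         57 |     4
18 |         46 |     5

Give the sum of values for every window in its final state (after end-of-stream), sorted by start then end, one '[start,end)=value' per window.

i=0 t=1 v=4: → [0,12); WM=−∞
i=1 t=0 v=9: → [0,12); WM=-2
i=2 t=4 v=4: → [0,12); WM=-2
i=3 t=8 v=6: → [5,17),[0,12); WM=5
i=4 t=28 v=5: → [25,37),[20,32); WM=5
i=5 t=36 v=3: → [35,47),[30,42),[25,37); WM=33; [0,12) fires=23 [5,17) fires=6 [20,32) fires=5
i=6 t=19 v=9: DROP (t<33-4); WM=33
i=7 t=9 v=6: DROP (t<33-4); WM=33
i=8 t=36 v=5: → [35,47),[30,42),[25,37); WM=33
i=9 t=36 v=9: → [35,47),[30,42),[25,37); WM=33
i=10 t=44 v=1: → [40,52),[35,47); WM=33
i=11 t=41 v=7: → [40,52),[35,47),[30,42); WM=41; [25,37) fires=22
i=12 t=37 v=9: → [35,47),[30,42); WM=41
i=13 t=53 v=7: → [50,62),[45,57); WM=50; [30,42) fires=33 [35,47) fires=34
i=14 t=57 v=8: → [55,67),[50,62); WM=50
i=15 t=59 v=8: → [55,67),[50,62); WM=56; [40,52) fires=8
i=16 t=59 v=3: → [55,67),[50,62); WM=56
i=17 t=57 v=4: → [55,67),[50,62); WM=56
i=18 t=46 v=5: DROP (t<56-4); WM=56

[0,12)=23 [5,17)=6 [20,32)=5 [25,37)=22 [30,42)=33 [35,47)=34 [40,52)=8 [45,57)=7 [50,62)=30 [55,67)=23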